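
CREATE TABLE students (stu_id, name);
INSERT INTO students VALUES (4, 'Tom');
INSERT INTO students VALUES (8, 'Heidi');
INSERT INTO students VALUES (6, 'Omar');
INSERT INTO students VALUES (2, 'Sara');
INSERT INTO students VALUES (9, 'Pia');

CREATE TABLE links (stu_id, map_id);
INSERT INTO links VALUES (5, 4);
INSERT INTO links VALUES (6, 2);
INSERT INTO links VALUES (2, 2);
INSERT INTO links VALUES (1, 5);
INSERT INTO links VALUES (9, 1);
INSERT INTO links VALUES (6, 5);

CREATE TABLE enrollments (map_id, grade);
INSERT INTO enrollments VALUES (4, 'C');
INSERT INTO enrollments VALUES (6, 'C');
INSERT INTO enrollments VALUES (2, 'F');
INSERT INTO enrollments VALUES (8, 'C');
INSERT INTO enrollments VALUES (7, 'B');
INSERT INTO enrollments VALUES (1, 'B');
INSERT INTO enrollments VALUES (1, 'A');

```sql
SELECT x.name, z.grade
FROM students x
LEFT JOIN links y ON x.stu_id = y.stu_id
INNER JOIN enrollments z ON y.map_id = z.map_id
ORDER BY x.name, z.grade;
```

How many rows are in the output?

4

Step 1 — x LEFT JOIN y on stu_id → 6 row(s).
Then INNER JOIN `enrollments z` on map_id: keep only rows whose y.map_id appears in z.
Result: 4 row(s).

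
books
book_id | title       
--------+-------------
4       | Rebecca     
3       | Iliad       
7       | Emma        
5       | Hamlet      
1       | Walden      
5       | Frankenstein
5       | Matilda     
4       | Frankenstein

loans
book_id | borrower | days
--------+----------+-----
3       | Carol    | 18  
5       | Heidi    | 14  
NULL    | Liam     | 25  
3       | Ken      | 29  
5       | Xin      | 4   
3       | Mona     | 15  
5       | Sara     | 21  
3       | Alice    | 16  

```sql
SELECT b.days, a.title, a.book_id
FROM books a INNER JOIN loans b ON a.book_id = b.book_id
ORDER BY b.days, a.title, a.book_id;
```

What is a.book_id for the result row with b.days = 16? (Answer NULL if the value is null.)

3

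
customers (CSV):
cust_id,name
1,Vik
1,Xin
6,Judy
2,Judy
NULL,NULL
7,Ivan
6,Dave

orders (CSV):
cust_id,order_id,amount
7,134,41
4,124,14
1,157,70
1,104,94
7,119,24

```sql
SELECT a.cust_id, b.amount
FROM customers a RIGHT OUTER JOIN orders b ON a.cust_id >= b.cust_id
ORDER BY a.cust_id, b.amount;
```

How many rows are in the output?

17

RIGHT JOIN keeps every row from `orders`; unmatched rows get NULL for `customers`'s columns.
Matching on a.cust_id >= b.cust_id. A NULL in a compared column never satisfies the condition.
- cust_id=1: 2 matching b row(s), so 2 row(s) emitted.
- cust_id=1: 2 matching b row(s), so 2 row(s) emitted.
- cust_id=6: 3 matching b row(s), so 3 row(s) emitted.
- cust_id=2: 2 matching b row(s), so 2 row(s) emitted.
- cust_id=NULL: no matching b row.
- cust_id=7: 5 matching b row(s), so 5 row(s) emitted.
- cust_id=6: 3 matching b row(s), so 3 row(s) emitted.
- every b row matched at least one a row.
Total: 17 rows.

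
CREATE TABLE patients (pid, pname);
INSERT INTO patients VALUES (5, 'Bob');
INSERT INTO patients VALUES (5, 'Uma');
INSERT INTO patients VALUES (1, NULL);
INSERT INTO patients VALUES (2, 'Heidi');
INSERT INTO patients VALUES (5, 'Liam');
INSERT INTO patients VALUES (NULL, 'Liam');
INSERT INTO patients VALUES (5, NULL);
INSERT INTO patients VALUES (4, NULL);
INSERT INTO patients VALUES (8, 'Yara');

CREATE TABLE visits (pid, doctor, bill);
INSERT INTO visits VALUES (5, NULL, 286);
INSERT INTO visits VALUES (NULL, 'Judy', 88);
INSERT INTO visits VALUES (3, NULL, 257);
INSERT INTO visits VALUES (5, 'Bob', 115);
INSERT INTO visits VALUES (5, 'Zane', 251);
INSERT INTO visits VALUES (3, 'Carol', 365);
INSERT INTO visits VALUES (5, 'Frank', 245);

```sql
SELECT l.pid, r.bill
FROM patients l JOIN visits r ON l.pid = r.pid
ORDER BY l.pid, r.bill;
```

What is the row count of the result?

INNER JOIN keeps only pairs where the ON condition holds.
Matching on l.pid = r.pid. A NULL in a compared column never satisfies the condition.
Matched pairs: 16.
Total: 16 rows.

16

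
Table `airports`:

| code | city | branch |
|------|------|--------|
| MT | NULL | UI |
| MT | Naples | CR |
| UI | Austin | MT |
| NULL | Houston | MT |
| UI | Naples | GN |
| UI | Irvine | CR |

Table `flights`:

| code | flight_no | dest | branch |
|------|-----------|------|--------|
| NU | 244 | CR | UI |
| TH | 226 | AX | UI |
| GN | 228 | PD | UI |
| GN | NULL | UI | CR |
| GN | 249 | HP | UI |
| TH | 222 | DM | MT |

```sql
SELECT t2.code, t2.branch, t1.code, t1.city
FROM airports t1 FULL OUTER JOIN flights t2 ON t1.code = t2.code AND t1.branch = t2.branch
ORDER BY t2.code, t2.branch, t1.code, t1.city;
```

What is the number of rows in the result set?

FULL OUTER JOIN keeps every row from both sides; unmatched rows get NULL for the other side's columns.
Matching on t1.code = t2.code AND t1.branch = t2.branch. A NULL in a compared column never satisfies the condition.
- t1 row (code=MT, branch=UI): no match → kept, t2 columns NULL.
- t1 row (code=MT, branch=CR): no match → kept, t2 columns NULL.
- t1 row (code=UI, branch=MT): no match → kept, t2 columns NULL.
- t1 row (code=NULL, branch=MT): no match → kept, t2 columns NULL.
- t1 row (code=UI, branch=GN): no match → kept, t2 columns NULL.
- t1 row (code=UI, branch=CR): no match → kept, t2 columns NULL.
- plus 6 unmatched t2 row(s), each kept with NULL t1 columns.
Total: 0 matched + 12 padded = 12 rows.

12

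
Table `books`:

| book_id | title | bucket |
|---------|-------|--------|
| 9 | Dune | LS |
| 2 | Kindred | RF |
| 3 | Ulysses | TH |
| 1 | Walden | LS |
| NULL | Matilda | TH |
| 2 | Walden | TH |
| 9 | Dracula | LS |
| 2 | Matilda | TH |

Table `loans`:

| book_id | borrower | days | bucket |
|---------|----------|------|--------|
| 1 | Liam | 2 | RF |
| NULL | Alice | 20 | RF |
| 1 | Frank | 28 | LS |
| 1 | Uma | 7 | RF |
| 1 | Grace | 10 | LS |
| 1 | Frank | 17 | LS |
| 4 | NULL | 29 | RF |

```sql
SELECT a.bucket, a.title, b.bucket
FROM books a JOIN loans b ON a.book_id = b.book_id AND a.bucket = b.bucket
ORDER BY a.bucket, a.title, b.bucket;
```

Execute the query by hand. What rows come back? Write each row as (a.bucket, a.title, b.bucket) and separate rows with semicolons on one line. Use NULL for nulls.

INNER JOIN keeps only pairs where the ON condition holds.
Matching on a.book_id = b.book_id AND a.bucket = b.bucket. A NULL in a compared column never satisfies the condition.
- a (book_id=9, bucket=LS) has no partner → excluded.
- a (book_id=2, bucket=RF) has no partner → excluded.
- a (book_id=3, bucket=TH) has no partner → excluded.
- a (book_id=1, bucket=LS) pairs with 3 row(s) of b.
- a (book_id=NULL, bucket=TH) has no partner → excluded.
- a (book_id=2, bucket=TH) has no partner → excluded.
- a (book_id=9, bucket=LS) has no partner → excluded.
- a (book_id=2, bucket=TH) has no partner → excluded.
After projecting and ordering:
a.bucket | a.title | b.bucket
LS | Walden | LS
LS | Walden | LS
LS | Walden | LS

(LS, Walden, LS); (LS, Walden, LS); (LS, Walden, LS)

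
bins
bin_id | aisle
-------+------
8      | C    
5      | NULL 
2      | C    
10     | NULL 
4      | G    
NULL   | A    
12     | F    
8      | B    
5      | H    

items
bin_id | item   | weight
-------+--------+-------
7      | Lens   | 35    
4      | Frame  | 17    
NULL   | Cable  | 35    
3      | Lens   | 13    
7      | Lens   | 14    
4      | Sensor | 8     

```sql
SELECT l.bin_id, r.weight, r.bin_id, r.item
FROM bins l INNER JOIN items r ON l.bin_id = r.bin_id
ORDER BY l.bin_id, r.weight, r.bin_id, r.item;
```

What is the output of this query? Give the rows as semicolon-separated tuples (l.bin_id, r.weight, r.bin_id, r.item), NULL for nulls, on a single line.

INNER JOIN keeps only pairs where the ON condition holds.
Matching on l.bin_id = r.bin_id. A NULL in a compared column never satisfies the condition.
- l row (bin_id=8): no match → dropped.
- l row (bin_id=5): no match → dropped.
- l row (bin_id=2): no match → dropped.
- l row (bin_id=10): no match → dropped.
- l row (bin_id=4): matches 2 r row(s) → 2 output row(s).
- l row (bin_id=NULL): no match → dropped.
- l row (bin_id=12): no match → dropped.
- l row (bin_id=8): no match → dropped.
- l row (bin_id=5): no match → dropped.
After projecting and ordering:
l.bin_id | r.weight | r.bin_id | r.item
4 | 8 | 4 | Sensor
4 | 17 | 4 | Frame

(4, 8, 4, Sensor); (4, 17, 4, Frame)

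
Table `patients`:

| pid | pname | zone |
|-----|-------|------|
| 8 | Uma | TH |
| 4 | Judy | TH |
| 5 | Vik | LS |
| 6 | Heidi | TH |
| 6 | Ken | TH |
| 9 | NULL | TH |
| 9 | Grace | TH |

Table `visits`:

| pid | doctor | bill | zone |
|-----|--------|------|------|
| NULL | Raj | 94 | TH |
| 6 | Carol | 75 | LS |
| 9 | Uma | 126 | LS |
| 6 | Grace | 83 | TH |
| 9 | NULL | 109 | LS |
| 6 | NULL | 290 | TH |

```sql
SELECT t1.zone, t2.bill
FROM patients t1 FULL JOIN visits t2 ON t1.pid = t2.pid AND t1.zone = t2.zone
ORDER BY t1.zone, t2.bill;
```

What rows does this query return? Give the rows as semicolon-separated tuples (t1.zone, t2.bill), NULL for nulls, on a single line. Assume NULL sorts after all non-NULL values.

(LS, NULL); (TH, 83); (TH, 83); (TH, 290); (TH, 290); (TH, NULL); (TH, NULL); (TH, NULL); (TH, NULL); (NULL, 75); (NULL, 94); (NULL, 109); (NULL, 126)

FULL OUTER JOIN keeps every row from both sides; unmatched rows get NULL for the other side's columns.
Matching on t1.pid = t2.pid AND t1.zone = t2.zone. A NULL in a compared column never satisfies the condition.
- pid=8, zone=TH: no t2 row matches, row kept with t2 columns NULL.
- pid=4, zone=TH: no t2 row matches, row kept with t2 columns NULL.
- pid=5, zone=LS: no t2 row matches, row kept with t2 columns NULL.
- pid=6, zone=TH: 2 matching t2 row(s), so 2 row(s) emitted.
- pid=6, zone=TH: 2 matching t2 row(s), so 2 row(s) emitted.
- pid=9, zone=TH: no t2 row matches, row kept with t2 columns NULL.
- pid=9, zone=TH: no t2 row matches, row kept with t2 columns NULL.
- 4 row(s) from t2 found no t1 partner → padded with NULL.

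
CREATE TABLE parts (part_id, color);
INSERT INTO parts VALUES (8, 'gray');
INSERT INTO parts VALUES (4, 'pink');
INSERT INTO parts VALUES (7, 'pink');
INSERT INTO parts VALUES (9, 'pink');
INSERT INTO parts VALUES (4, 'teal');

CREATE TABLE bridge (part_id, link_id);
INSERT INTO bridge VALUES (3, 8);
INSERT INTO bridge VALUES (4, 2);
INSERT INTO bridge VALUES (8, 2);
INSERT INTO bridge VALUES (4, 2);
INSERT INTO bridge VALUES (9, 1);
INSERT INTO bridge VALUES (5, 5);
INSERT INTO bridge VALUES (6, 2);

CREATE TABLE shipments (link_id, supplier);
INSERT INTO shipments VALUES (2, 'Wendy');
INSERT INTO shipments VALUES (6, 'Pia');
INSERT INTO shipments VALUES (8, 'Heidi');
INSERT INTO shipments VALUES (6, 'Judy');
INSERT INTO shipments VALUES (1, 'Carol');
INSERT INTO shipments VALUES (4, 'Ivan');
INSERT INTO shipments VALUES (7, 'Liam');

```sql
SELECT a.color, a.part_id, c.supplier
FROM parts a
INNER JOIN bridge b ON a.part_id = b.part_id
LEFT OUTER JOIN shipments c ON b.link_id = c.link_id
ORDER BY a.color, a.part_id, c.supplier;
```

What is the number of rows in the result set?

Evaluate left to right. First `parts a INNER JOIN bridge b` on part_id: 6 row(s).
Then LEFT JOIN `shipments c` on link_id: each of those 6 rows is kept; rows whose b.link_id has no match in c get NULL for c's columns.
Result: 6 row(s).

6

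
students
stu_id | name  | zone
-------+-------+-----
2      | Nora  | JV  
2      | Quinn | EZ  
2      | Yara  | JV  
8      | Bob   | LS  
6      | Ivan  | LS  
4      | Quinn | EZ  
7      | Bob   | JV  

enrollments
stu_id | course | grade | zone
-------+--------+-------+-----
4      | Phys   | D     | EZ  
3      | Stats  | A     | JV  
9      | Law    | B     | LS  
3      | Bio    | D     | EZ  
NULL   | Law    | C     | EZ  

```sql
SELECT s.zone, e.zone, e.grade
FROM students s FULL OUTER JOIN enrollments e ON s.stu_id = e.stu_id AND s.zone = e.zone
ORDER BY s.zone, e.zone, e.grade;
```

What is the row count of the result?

FULL OUTER JOIN keeps every row from both sides; unmatched rows get NULL for the other side's columns.
Matching on s.stu_id = e.stu_id AND s.zone = e.zone. A NULL in a compared column never satisfies the condition.
- s[0] stu_id=2, zone=JV → no match; kept with NULLs on the e side.
- s[1] stu_id=2, zone=EZ → no match; kept with NULLs on the e side.
- s[2] stu_id=2, zone=JV → no match; kept with NULLs on the e side.
- s[3] stu_id=8, zone=LS → no match; kept with NULLs on the e side.
- s[4] stu_id=6, zone=LS → no match; kept with NULLs on the e side.
- s[5] stu_id=4, zone=EZ → 1 match(es) in e → 1 row(s).
- s[6] stu_id=7, zone=JV → no match; kept with NULLs on the e side.
- 4 row(s) from e found no s partner → padded with NULL.
Total: 1 matched + 10 padded = 11 rows.

11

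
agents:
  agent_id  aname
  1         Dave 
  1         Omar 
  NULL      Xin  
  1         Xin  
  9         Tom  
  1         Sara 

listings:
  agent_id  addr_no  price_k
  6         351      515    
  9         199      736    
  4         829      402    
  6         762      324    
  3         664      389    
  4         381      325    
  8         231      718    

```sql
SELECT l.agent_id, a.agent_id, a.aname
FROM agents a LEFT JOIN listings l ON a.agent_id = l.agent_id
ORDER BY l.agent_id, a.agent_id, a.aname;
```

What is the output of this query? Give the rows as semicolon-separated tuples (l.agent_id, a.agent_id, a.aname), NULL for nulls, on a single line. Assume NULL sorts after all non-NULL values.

(9, 9, Tom); (NULL, 1, Dave); (NULL, 1, Omar); (NULL, 1, Sara); (NULL, 1, Xin); (NULL, NULL, Xin)

LEFT JOIN keeps every row from `agents`; unmatched rows get NULL for `listings`'s columns.
Matching on a.agent_id = l.agent_id. A NULL in a compared column never satisfies the condition.
- a (agent_id=1) has no partner → padded with NULL.
- a (agent_id=1) has no partner → padded with NULL.
- a (agent_id=NULL) has no partner → padded with NULL.
- a (agent_id=1) has no partner → padded with NULL.
- a (agent_id=9) pairs with 1 row(s) of l.
- a (agent_id=1) has no partner → padded with NULL.
After projecting and ordering:
l.agent_id | a.agent_id | a.aname
9 | 9 | Tom
NULL | 1 | Dave
NULL | 1 | Omar
NULL | 1 | Sara
NULL | 1 | Xin
NULL | NULL | Xin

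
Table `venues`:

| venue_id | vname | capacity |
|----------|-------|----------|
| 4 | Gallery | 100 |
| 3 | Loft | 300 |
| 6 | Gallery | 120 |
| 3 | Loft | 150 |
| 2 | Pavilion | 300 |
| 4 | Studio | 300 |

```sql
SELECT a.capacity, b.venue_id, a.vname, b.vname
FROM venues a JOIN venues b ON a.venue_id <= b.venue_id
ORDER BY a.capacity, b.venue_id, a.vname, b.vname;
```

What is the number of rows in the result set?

23

INNER JOIN keeps only pairs where the ON condition holds.
Matching on a.venue_id <= b.venue_id.
- a row (venue_id=4): matches 3 b row(s) → 3 output row(s).
- a row (venue_id=3): matches 5 b row(s) → 5 output row(s).
- a row (venue_id=6): matches 1 b row(s) → 1 output row(s).
- a row (venue_id=3): matches 5 b row(s) → 5 output row(s).
- a row (venue_id=2): matches 6 b row(s) → 6 output row(s).
- a row (venue_id=4): matches 3 b row(s) → 3 output row(s).
Total: 23 rows.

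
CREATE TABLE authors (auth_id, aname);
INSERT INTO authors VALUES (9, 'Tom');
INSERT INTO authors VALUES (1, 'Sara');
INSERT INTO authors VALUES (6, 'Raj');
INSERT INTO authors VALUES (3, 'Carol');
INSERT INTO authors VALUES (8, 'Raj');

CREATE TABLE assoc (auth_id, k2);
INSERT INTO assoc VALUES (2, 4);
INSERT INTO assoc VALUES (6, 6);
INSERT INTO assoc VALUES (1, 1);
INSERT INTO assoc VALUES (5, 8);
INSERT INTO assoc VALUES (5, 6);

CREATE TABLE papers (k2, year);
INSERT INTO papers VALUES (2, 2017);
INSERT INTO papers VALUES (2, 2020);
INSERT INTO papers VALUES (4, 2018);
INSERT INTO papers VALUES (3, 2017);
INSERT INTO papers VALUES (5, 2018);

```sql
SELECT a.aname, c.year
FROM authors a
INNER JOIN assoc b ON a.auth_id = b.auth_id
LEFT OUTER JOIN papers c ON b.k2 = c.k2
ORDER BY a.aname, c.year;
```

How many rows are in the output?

Evaluate left to right. First `authors a INNER JOIN assoc b` on auth_id: 2 row(s).
Then LEFT JOIN `papers c` on k2: each of those 2 rows is kept; rows whose b.k2 has no match in c get NULL for c's columns.
Result: 2 row(s).

2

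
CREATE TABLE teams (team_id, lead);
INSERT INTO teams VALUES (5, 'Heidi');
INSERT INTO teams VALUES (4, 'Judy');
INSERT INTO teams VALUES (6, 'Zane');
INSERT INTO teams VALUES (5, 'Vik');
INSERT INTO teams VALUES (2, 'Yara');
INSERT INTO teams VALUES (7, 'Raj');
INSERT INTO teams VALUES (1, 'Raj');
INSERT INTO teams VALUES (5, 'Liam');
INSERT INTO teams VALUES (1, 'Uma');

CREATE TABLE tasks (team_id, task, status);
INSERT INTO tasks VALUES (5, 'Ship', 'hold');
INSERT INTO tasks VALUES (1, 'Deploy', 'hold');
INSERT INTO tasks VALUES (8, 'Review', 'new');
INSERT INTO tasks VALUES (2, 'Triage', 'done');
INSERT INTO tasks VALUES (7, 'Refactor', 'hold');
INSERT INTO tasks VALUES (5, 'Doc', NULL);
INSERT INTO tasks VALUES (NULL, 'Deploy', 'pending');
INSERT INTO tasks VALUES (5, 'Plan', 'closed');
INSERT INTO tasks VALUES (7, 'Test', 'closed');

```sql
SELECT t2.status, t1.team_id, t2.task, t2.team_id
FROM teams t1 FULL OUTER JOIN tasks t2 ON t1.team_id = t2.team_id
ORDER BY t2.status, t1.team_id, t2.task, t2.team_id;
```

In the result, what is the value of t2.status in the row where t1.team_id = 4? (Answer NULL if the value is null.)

FULL OUTER JOIN keeps every row from both sides; unmatched rows get NULL for the other side's columns.
Matching on t1.team_id = t2.team_id. A NULL in a compared column never satisfies the condition.
- team_id=5: 3 matching t2 row(s), so 3 row(s) emitted.
- team_id=4: no t2 row matches, row kept with t2 columns NULL.
- team_id=6: no t2 row matches, row kept with t2 columns NULL.
- team_id=5: 3 matching t2 row(s), so 3 row(s) emitted.
- team_id=2: 1 matching t2 row(s), so 1 row(s) emitted.
- team_id=7: 2 matching t2 row(s), so 2 row(s) emitted.
- team_id=1: 1 matching t2 row(s), so 1 row(s) emitted.
- team_id=5: 3 matching t2 row(s), so 3 row(s) emitted.
- team_id=1: 1 matching t2 row(s), so 1 row(s) emitted.
- 2 t2 row(s) had no t1 match → kept, t1 columns NULL.

NULL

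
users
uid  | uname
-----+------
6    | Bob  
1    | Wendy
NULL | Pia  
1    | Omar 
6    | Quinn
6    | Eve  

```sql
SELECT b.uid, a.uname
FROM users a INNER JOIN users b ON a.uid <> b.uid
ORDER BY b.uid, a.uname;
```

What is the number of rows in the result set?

12

INNER JOIN keeps only pairs where the ON condition holds.
Matching on a.uid <> b.uid. A NULL in a compared column never satisfies the condition.
Matched pairs: 12.
Total: 12 rows.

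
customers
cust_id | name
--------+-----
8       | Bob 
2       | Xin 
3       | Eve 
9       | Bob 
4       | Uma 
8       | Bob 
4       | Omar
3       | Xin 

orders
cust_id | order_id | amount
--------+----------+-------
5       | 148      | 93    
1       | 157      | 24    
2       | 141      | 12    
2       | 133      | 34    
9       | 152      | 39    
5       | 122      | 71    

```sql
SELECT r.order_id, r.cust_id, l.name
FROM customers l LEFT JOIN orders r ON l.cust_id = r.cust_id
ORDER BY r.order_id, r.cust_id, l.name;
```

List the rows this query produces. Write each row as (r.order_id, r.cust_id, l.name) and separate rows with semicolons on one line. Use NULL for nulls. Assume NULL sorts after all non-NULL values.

LEFT JOIN keeps every row from `customers`; unmatched rows get NULL for `orders`'s columns.
Matching on l.cust_id = r.cust_id.
- l (cust_id=8) has no partner → padded with NULL.
- l (cust_id=2) pairs with 2 row(s) of r.
- l (cust_id=3) has no partner → padded with NULL.
- l (cust_id=9) pairs with 1 row(s) of r.
- l (cust_id=4) has no partner → padded with NULL.
- l (cust_id=8) has no partner → padded with NULL.
- l (cust_id=4) has no partner → padded with NULL.
- l (cust_id=3) has no partner → padded with NULL.
After projecting and ordering:
r.order_id | r.cust_id | l.name
133 | 2 | Xin
141 | 2 | Xin
152 | 9 | Bob
NULL | NULL | Bob
NULL | NULL | Bob
NULL | NULL | Eve
NULL | NULL | Omar
NULL | NULL | Uma
NULL | NULL | Xin

(133, 2, Xin); (141, 2, Xin); (152, 9, Bob); (NULL, NULL, Bob); (NULL, NULL, Bob); (NULL, NULL, Eve); (NULL, NULL, Omar); (NULL, NULL, Uma); (NULL, NULL, Xin)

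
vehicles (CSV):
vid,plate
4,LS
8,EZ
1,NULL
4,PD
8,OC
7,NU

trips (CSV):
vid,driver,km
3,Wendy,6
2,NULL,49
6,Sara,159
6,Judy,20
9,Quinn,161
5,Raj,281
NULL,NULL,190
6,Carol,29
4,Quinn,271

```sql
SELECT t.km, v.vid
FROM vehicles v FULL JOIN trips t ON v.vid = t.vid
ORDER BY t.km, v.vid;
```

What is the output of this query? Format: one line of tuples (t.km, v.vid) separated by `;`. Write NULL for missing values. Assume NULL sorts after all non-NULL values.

(6, NULL); (20, NULL); (29, NULL); (49, NULL); (159, NULL); (161, NULL); (190, NULL); (271, 4); (271, 4); (281, NULL); (NULL, 1); (NULL, 7); (NULL, 8); (NULL, 8)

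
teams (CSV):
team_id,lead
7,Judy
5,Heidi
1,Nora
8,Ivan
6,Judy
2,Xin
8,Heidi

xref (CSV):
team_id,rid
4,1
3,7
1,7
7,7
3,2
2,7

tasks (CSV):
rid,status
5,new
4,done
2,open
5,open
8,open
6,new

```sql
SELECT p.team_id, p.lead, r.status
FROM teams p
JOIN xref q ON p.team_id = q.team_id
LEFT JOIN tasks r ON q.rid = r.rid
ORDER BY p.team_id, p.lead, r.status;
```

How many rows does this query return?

3

Joins associate left-to-right: teams INNER JOIN xref on team_id gives 3 intermediate row(s).
Then LEFT JOIN `tasks r` on rid: each of those 3 rows is kept; rows whose q.rid has no match in r get NULL for r's columns.
Result: 3 row(s).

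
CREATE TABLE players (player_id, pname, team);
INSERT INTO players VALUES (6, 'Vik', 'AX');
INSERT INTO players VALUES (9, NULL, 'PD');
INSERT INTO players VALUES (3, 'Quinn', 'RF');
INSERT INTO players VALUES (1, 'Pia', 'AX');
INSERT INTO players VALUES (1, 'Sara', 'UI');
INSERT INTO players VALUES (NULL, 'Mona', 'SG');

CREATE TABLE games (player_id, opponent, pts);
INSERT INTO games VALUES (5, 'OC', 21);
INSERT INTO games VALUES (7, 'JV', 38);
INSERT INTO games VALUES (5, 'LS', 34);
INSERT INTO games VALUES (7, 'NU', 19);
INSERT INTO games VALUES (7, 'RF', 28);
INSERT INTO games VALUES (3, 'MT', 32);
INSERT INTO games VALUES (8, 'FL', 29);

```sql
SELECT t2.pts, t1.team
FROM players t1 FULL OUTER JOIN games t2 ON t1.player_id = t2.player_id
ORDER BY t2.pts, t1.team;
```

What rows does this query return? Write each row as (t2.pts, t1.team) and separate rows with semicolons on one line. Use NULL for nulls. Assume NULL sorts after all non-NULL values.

FULL OUTER JOIN keeps every row from both sides; unmatched rows get NULL for the other side's columns.
Matching on t1.player_id = t2.player_id. A NULL in a compared column never satisfies the condition.
- t1 row (player_id=6): no match → kept, t2 columns NULL.
- t1 row (player_id=9): no match → kept, t2 columns NULL.
- t1 row (player_id=3): matches 1 t2 row(s) → 1 output row(s).
- t1 row (player_id=1): no match → kept, t2 columns NULL.
- t1 row (player_id=1): no match → kept, t2 columns NULL.
- t1 row (player_id=NULL): no match → kept, t2 columns NULL.
- plus 6 unmatched t2 row(s), each kept with NULL t1 columns.

(19, NULL); (21, NULL); (28, NULL); (29, NULL); (32, RF); (34, NULL); (38, NULL); (NULL, AX); (NULL, AX); (NULL, PD); (NULL, SG); (NULL, UI)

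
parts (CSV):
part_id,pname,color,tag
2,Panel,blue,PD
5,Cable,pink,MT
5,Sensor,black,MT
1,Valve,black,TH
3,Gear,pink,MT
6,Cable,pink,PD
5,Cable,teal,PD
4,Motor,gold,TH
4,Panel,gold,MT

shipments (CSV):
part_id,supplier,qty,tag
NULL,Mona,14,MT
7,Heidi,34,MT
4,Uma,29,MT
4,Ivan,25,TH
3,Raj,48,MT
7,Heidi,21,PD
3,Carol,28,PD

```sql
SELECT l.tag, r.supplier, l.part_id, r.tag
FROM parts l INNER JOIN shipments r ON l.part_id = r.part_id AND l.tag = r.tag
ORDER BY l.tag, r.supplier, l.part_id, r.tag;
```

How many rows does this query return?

INNER JOIN keeps only pairs where the ON condition holds.
Matching on l.part_id = r.part_id AND l.tag = r.tag. A NULL in a compared column never satisfies the condition.
Matched pairs: 3.
Total: 3 rows.

3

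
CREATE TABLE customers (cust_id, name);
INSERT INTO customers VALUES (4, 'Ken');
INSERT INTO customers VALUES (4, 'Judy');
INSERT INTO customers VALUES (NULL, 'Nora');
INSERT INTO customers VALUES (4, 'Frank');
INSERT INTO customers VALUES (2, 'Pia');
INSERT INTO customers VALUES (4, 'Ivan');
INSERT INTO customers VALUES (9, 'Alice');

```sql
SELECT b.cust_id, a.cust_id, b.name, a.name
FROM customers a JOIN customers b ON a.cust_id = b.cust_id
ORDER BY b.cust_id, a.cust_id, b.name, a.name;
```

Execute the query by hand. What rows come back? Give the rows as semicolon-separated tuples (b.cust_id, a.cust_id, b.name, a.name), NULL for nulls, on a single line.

(2, 2, Pia, Pia); (4, 4, Frank, Frank); (4, 4, Frank, Ivan); (4, 4, Frank, Judy); (4, 4, Frank, Ken); (4, 4, Ivan, Frank); (4, 4, Ivan, Ivan); (4, 4, Ivan, Judy); (4, 4, Ivan, Ken); (4, 4, Judy, Frank); (4, 4, Judy, Ivan); (4, 4, Judy, Judy); (4, 4, Judy, Ken); (4, 4, Ken, Frank); (4, 4, Ken, Ivan); (4, 4, Ken, Judy); (4, 4, Ken, Ken); (9, 9, Alice, Alice)

INNER JOIN keeps only pairs where the ON condition holds.
Matching on a.cust_id = b.cust_id. A NULL in a compared column never satisfies the condition.
- a[0] cust_id=4 → 4 match(es) in b → 4 row(s).
- a[1] cust_id=4 → 4 match(es) in b → 4 row(s).
- a[2] cust_id=NULL → no match; dropped.
- a[3] cust_id=4 → 4 match(es) in b → 4 row(s).
- a[4] cust_id=2 → 1 match(es) in b → 1 row(s).
- a[5] cust_id=4 → 4 match(es) in b → 4 row(s).
- a[6] cust_id=9 → 1 match(es) in b → 1 row(s).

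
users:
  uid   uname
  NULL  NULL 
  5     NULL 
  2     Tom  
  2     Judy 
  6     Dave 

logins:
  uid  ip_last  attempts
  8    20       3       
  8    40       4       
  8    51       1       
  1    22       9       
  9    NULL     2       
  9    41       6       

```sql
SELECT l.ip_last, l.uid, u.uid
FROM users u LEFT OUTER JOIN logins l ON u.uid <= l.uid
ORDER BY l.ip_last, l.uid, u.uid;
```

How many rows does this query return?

LEFT JOIN keeps every row from `users`; unmatched rows get NULL for `logins`'s columns.
Matching on u.uid <= l.uid. A NULL in a compared column never satisfies the condition.
- u[0] uid=NULL → no match; kept with NULLs on the l side.
- u[1] uid=5 → 5 match(es) in l → 5 row(s).
- u[2] uid=2 → 5 match(es) in l → 5 row(s).
- u[3] uid=2 → 5 match(es) in l → 5 row(s).
- u[4] uid=6 → 5 match(es) in l → 5 row(s).
Total: 20 matched + 1 padded = 21 rows.

21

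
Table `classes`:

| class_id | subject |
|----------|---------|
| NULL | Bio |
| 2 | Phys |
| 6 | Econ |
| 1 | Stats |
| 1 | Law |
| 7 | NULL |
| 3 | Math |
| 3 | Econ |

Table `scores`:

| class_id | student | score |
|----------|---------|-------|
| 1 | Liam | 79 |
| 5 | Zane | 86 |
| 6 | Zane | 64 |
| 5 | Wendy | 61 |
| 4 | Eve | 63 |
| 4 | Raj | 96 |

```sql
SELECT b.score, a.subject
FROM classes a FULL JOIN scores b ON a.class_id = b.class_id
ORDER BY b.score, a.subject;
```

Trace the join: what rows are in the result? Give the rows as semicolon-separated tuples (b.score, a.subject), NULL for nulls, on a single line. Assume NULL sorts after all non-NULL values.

(61, NULL); (63, NULL); (64, Econ); (79, Law); (79, Stats); (86, NULL); (96, NULL); (NULL, Bio); (NULL, Econ); (NULL, Math); (NULL, Phys); (NULL, NULL)

FULL OUTER JOIN keeps every row from both sides; unmatched rows get NULL for the other side's columns.
Matching on a.class_id = b.class_id. A NULL in a compared column never satisfies the condition.
- class_id=NULL: no b row matches, row kept with b columns NULL.
- class_id=2: no b row matches, row kept with b columns NULL.
- class_id=6: 1 matching b row(s), so 1 row(s) emitted.
- class_id=1: 1 matching b row(s), so 1 row(s) emitted.
- class_id=1: 1 matching b row(s), so 1 row(s) emitted.
- class_id=7: no b row matches, row kept with b columns NULL.
- class_id=3: no b row matches, row kept with b columns NULL.
- class_id=3: no b row matches, row kept with b columns NULL.
- plus 4 unmatched b row(s), each kept with NULL a columns.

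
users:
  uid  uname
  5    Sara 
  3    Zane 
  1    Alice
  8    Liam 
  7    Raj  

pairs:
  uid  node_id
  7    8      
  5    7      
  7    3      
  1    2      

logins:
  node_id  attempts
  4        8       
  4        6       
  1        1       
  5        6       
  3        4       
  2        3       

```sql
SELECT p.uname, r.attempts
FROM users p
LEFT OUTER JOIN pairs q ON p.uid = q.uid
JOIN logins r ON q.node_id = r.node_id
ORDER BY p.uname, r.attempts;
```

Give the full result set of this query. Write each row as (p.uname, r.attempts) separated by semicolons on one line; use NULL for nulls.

(Alice, 3); (Raj, 4)

Step 1 — p LEFT JOIN q on uid → 6 row(s).
Then INNER JOIN `logins r` on node_id: keep only rows whose q.node_id appears in r.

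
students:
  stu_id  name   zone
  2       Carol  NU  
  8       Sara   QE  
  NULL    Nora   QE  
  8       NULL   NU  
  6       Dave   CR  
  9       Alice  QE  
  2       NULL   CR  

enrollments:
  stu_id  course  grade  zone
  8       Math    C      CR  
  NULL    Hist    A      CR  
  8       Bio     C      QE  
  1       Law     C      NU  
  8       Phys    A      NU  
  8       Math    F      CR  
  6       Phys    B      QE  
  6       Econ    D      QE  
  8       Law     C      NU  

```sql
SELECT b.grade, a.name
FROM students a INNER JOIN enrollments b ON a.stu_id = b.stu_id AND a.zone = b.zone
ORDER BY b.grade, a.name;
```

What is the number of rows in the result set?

3

INNER JOIN keeps only pairs where the ON condition holds.
Matching on a.stu_id = b.stu_id AND a.zone = b.zone. A NULL in a compared column never satisfies the condition.
Matched pairs: 3.
Total: 3 rows.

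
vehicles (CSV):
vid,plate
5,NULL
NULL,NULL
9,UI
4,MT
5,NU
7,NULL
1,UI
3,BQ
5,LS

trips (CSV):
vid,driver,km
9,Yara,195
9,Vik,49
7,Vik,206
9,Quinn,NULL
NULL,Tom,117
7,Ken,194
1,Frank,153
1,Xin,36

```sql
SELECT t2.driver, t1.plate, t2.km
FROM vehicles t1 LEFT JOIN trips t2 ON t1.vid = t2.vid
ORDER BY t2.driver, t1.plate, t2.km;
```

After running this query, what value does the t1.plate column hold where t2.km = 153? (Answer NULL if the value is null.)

UI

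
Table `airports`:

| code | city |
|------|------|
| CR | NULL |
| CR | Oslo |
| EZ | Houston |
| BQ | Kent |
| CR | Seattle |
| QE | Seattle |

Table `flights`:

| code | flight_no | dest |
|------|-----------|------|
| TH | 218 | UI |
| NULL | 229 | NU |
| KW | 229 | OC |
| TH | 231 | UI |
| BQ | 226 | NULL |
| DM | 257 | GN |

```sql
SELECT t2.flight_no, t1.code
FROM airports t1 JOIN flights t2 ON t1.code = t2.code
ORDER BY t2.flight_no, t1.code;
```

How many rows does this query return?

1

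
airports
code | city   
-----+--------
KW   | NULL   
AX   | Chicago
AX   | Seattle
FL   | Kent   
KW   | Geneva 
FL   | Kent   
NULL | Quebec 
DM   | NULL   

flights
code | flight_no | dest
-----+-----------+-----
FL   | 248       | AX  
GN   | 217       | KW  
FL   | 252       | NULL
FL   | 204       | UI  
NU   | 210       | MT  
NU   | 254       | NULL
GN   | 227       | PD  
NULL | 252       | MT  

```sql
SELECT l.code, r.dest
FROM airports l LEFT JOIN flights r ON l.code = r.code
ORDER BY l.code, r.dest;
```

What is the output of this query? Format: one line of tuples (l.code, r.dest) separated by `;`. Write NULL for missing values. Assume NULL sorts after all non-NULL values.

(AX, NULL); (AX, NULL); (DM, NULL); (FL, AX); (FL, AX); (FL, UI); (FL, UI); (FL, NULL); (FL, NULL); (KW, NULL); (KW, NULL); (NULL, NULL)

LEFT JOIN keeps every row from `airports`; unmatched rows get NULL for `flights`'s columns.
Matching on l.code = r.code. A NULL in a compared column never satisfies the condition.
- l (code=KW) has no partner → padded with NULL.
- l (code=AX) has no partner → padded with NULL.
- l (code=AX) has no partner → padded with NULL.
- l (code=FL) pairs with 3 row(s) of r.
- l (code=KW) has no partner → padded with NULL.
- l (code=FL) pairs with 3 row(s) of r.
- l (code=NULL) has no partner → padded with NULL.
- l (code=DM) has no partner → padded with NULL.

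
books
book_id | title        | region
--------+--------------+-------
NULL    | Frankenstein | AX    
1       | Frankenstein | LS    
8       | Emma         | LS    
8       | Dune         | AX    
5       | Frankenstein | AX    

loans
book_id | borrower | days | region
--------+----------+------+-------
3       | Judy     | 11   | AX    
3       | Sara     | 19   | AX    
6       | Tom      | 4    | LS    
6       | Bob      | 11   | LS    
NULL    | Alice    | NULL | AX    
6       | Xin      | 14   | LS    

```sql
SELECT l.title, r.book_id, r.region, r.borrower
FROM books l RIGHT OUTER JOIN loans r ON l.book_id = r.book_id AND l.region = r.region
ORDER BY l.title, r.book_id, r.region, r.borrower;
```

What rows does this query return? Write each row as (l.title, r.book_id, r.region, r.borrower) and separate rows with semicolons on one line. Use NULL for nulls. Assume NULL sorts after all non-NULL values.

RIGHT JOIN keeps every row from `loans`; unmatched rows get NULL for `books`'s columns.
Matching on l.book_id = r.book_id AND l.region = r.region. A NULL in a compared column never satisfies the condition.
- l[0] book_id=NULL, region=AX → no match.
- l[1] book_id=1, region=LS → no match.
- l[2] book_id=8, region=LS → no match.
- l[3] book_id=8, region=AX → no match.
- l[4] book_id=5, region=AX → no match.
- plus 6 unmatched r row(s), each kept with NULL l columns.
After projecting and ordering:
l.title | r.book_id | r.region | r.borrower
NULL | 3 | AX | Judy
NULL | 3 | AX | Sara
NULL | 6 | LS | Bob
NULL | 6 | LS | Tom
NULL | 6 | LS | Xin
NULL | NULL | AX | Alice

(NULL, 3, AX, Judy); (NULL, 3, AX, Sara); (NULL, 6, LS, Bob); (NULL, 6, LS, Tom); (NULL, 6, LS, Xin); (NULL, NULL, AX, Alice)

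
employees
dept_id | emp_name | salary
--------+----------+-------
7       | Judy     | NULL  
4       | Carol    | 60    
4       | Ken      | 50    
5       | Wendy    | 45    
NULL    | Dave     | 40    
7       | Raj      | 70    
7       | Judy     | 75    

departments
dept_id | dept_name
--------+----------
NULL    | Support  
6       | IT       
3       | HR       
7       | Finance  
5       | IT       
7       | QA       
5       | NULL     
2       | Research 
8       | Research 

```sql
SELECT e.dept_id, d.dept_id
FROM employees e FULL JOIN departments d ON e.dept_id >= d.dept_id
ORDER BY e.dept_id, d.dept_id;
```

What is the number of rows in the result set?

32

FULL OUTER JOIN keeps every row from both sides; unmatched rows get NULL for the other side's columns.
Matching on e.dept_id >= d.dept_id. A NULL in a compared column never satisfies the condition.
- e row (dept_id=7): matches 7 d row(s) → 7 output row(s).
- e row (dept_id=4): matches 2 d row(s) → 2 output row(s).
- e row (dept_id=4): matches 2 d row(s) → 2 output row(s).
- e row (dept_id=5): matches 4 d row(s) → 4 output row(s).
- e row (dept_id=NULL): no match → kept, d columns NULL.
- e row (dept_id=7): matches 7 d row(s) → 7 output row(s).
- e row (dept_id=7): matches 7 d row(s) → 7 output row(s).
- 2 d row(s) had no e match → kept, e columns NULL.
Total: 29 matched + 3 padded = 32 rows.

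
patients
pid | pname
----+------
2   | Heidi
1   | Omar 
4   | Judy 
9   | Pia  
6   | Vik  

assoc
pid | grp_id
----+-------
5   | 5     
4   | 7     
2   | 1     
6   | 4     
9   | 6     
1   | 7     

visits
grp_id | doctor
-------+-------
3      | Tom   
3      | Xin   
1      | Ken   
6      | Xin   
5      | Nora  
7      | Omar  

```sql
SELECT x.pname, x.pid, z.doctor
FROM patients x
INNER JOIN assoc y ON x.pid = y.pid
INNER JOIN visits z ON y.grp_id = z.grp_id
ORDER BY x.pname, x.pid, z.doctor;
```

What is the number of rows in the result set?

Evaluate left to right. First `patients x INNER JOIN assoc y` on pid: 5 row(s).
Then INNER JOIN `visits z` on grp_id: keep only rows whose y.grp_id appears in z.
Result: 4 row(s).

4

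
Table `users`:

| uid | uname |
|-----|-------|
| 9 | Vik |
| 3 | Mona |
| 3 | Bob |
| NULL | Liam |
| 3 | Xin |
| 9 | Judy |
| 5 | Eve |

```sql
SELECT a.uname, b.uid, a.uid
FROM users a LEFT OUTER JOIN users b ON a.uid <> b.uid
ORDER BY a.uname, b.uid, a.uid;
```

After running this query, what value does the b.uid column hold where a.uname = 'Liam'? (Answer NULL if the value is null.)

NULL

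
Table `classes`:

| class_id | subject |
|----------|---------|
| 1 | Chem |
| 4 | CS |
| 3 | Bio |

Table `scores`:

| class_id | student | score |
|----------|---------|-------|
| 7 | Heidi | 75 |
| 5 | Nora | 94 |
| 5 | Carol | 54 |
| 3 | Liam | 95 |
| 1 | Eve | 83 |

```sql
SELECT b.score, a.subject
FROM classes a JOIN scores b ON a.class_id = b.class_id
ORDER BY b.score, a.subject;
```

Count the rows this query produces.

INNER JOIN keeps only pairs where the ON condition holds.
Matching on a.class_id = b.class_id.
- class_id=1: 1 matching b row(s), so 1 row(s) emitted.
- class_id=4: no matching b row, dropped.
- class_id=3: 1 matching b row(s), so 1 row(s) emitted.
Total: 2 rows.

2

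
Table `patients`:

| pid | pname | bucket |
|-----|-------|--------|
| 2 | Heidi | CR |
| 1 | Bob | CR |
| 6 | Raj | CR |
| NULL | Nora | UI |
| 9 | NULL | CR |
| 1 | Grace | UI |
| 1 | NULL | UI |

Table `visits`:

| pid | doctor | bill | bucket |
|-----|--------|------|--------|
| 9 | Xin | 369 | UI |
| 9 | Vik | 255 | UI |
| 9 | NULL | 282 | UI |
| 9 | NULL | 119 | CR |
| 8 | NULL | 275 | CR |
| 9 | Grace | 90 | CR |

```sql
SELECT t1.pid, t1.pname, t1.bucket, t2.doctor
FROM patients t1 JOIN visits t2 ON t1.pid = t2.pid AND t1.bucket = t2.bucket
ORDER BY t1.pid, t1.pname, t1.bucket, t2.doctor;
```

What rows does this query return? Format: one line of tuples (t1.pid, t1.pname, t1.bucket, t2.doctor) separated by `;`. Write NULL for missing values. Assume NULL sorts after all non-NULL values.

INNER JOIN keeps only pairs where the ON condition holds.
Matching on t1.pid = t2.pid AND t1.bucket = t2.bucket. A NULL in a compared column never satisfies the condition.
- t1 row (pid=2, bucket=CR): no match → dropped.
- t1 row (pid=1, bucket=CR): no match → dropped.
- t1 row (pid=6, bucket=CR): no match → dropped.
- t1 row (pid=NULL, bucket=UI): no match → dropped.
- t1 row (pid=9, bucket=CR): matches 2 t2 row(s) → 2 output row(s).
- t1 row (pid=1, bucket=UI): no match → dropped.
- t1 row (pid=1, bucket=UI): no match → dropped.
After projecting and ordering:
t1.pid | t1.pname | t1.bucket | t2.doctor
9 | NULL | CR | Grace
9 | NULL | CR | NULL

(9, NULL, CR, Grace); (9, NULL, CR, NULL)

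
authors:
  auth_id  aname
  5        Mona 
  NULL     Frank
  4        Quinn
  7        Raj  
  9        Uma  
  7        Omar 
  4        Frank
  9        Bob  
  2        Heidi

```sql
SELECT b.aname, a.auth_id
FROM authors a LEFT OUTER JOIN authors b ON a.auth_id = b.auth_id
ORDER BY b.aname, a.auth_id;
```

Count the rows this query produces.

15

LEFT JOIN keeps every row from `authors a`; unmatched rows get NULL for `authors b`'s columns.
Matching on a.auth_id = b.auth_id. A NULL in a compared column never satisfies the condition.
- a (auth_id=5) pairs with 1 row(s) of b.
- a (auth_id=NULL) has no partner → padded with NULL.
- a (auth_id=4) pairs with 2 row(s) of b.
- a (auth_id=7) pairs with 2 row(s) of b.
- a (auth_id=9) pairs with 2 row(s) of b.
- a (auth_id=7) pairs with 2 row(s) of b.
- a (auth_id=4) pairs with 2 row(s) of b.
- a (auth_id=9) pairs with 2 row(s) of b.
- a (auth_id=2) pairs with 1 row(s) of b.
Total: 14 matched + 1 padded = 15 rows.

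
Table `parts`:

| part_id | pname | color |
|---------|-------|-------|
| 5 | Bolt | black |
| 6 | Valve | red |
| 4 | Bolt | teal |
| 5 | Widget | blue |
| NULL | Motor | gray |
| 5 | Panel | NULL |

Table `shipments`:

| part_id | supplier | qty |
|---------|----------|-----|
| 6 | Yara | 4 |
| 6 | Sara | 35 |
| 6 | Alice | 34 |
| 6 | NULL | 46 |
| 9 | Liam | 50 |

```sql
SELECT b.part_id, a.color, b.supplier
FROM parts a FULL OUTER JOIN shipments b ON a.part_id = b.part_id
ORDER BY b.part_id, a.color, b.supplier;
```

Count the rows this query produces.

10

FULL OUTER JOIN keeps every row from both sides; unmatched rows get NULL for the other side's columns.
Matching on a.part_id = b.part_id. A NULL in a compared column never satisfies the condition.
Matched pairs: 4; unmatched a rows kept: 5; unmatched b rows kept: 1.
Total: 4 matched + 6 padded = 10 rows.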